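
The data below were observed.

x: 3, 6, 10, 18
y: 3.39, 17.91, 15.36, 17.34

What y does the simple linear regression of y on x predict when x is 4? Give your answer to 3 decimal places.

n = 4, Σx = 37, Σy = 54, Σxy = 583.35, Σx² = 469
Sxx = Σx² − (Σx)²/n = 469 − 342.25 = 126.75
Sxy = Σxy − (Σx)(Σy)/n = 583.35 − 499.5 = 83.85
b = Sxy/Sxx = 83.85/126.75 = 0.661538
a = ȳ − b·x̄ = 13.5 − 0.661538·9.25 = 7.380769
ŷ(4) = a + b·4 = 7.380769 + 0.661538·4 = 10.026923

10.027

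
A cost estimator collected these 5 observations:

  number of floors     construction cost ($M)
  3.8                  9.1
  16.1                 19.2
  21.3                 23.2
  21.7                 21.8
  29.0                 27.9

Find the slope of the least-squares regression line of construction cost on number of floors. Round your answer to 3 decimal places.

0.743

n = 5, Σx = 91.9, Σy = 101.2, Σxy = 2120.02, Σx² = 2039.23
Sxx = Σx² − (Σx)²/n = 2039.23 − 1689.122 = 350.108
Sxy = Σxy − (Σx)(Σy)/n = 2120.02 − 1860.056 = 259.964
b = Sxy/Sxx = 259.964/350.108 = 0.742525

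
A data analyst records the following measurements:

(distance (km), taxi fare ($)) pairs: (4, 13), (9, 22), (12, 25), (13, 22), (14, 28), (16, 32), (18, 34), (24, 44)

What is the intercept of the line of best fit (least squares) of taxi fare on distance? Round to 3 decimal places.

6.393

n = 8, Σx = 110, Σy = 220, Σxy = 3408, Σx² = 1762
Sxx = Σx² − (Σx)²/n = 1762 − 1512.5 = 249.5
Sxy = Σxy − (Σx)(Σy)/n = 3408 − 3025 = 383
b = Sxy/Sxx = 383/249.5 = 1.535070
a = ȳ − b·x̄ = 27.5 − 1.535070·13.75 = 6.392786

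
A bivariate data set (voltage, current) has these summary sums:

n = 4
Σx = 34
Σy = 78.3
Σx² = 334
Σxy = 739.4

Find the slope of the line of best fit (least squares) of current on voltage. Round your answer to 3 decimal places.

1.641

Sxx = Σx² − (Σx)²/n = 334 − 289 = 45
Sxy = Σxy − (Σx)(Σy)/n = 739.4 − 665.55 = 73.85
b = Sxy/Sxx = 73.85/45 = 1.641111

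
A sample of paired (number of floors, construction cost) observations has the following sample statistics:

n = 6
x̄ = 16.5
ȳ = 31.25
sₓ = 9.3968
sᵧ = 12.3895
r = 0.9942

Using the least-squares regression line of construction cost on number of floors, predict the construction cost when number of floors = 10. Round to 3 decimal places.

b = r · sᵧ/sₓ = 0.9942 · 12.3895/9.3968 = 1.310834
a = ȳ − b·x̄ = 31.25 − 1.310834·16.5 = 9.621246
ŷ(10) = a + b·10 = 9.621246 + 1.310834·10 = 22.729582

22.730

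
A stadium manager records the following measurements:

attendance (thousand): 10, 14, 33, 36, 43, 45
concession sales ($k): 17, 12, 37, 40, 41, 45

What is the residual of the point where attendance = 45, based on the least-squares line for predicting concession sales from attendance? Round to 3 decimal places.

n = 6, Σx = 181, Σy = 192, Σxy = 6787, Σx² = 6555
Sxx = Σx² − (Σx)²/n = 6555 − 5460.166667 = 1094.833333
Sxy = Σxy − (Σx)(Σy)/n = 6787 − 5792 = 995
b = Sxy/Sxx = 995/1094.833333 = 0.908814
a = ȳ − b·x̄ = 32 − 0.908814·30.166667 = 4.584107
ŷ(45) = 4.584107 + 0.908814·45 = 45.480743
residual = y − ŷ = 45 − 45.480743 = -0.480743

-0.481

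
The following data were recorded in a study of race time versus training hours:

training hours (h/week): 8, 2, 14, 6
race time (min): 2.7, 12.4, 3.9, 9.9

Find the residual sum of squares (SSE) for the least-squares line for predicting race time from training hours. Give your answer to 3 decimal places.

23.130

n = 4, Σx = 30, Σy = 28.9, Σxy = 160.4, Σx² = 300, Σy² = 274.27
Sxx = Σx² − (Σx)²/n = 300 − 225 = 75
Sxy = Σxy − (Σx)(Σy)/n = 160.4 − 216.75 = -56.35
Syy = Σy² − (Σy)²/n = 274.27 − 208.8025 = 65.4675
b = Sxy/Sxx = -56.35/75 = -0.751333
SSE = Syy − b·Sxy = 65.4675 − (-0.751333)·(-56.35) = 23.129867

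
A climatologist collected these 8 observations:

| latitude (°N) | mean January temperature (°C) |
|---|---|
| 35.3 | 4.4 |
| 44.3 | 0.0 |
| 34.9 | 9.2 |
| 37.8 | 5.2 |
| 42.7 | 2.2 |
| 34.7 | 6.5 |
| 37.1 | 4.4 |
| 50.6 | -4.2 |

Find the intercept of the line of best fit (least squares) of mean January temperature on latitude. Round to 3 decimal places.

n = 8, Σx = 317.4, Σy = 27.7, Σxy = 943.17, Σx² = 12819.58
Sxx = Σx² − (Σx)²/n = 12819.58 − 12592.845 = 226.735
Sxy = Σxy − (Σx)(Σy)/n = 943.17 − 1098.9975 = -155.8275
b = Sxy/Sxx = -155.8275/226.735 = -0.687267
a = ȳ − b·x̄ = 3.4625 − (-0.687267)·39.675 = 30.729821

30.730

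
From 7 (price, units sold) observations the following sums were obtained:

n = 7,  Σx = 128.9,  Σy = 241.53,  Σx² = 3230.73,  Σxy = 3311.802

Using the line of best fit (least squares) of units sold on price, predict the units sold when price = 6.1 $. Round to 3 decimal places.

50.822

Sxx = Σx² − (Σx)²/n = 3230.73 − 2373.601429 = 857.128571
Sxy = Σxy − (Σx)(Σy)/n = 3311.802 − 4447.602429 = -1135.800429
b = Sxy/Sxx = -1135.800429/857.128571 = -1.325123
a = ȳ − b·x̄ = 34.504286 − (-1.325123)·18.414286 = 58.905472
ŷ(6.1) = a + b·6.1 = 58.905472 + (-1.325123)·6.1 = 50.822224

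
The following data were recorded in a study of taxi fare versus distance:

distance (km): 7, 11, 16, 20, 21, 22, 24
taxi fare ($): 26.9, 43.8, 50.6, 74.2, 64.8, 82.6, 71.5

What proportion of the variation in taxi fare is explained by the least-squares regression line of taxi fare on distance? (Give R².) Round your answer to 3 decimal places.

n = 7, Σx = 121, Σy = 414.4, Σxy = 7857.7, Σx² = 2327, Σy² = 26842.1
Sxx = Σx² − (Σx)²/n = 2327 − 2091.571429 = 235.428571
Sxy = Σxy − (Σx)(Σy)/n = 7857.7 − 7163.2 = 694.5
Syy = Σy² − (Σy)²/n = 26842.1 − 24532.48 = 2309.62
R² = Sxy²/(Sxx·Syy) = (694.5)²/(235.428571·2309.62) = 0.887043

0.887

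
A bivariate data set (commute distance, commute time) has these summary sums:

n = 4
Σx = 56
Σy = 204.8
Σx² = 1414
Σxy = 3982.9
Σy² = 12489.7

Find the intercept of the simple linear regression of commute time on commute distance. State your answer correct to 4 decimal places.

26.4067

Sxx = Σx² − (Σx)²/n = 1414 − 784 = 630
Sxy = Σxy − (Σx)(Σy)/n = 3982.9 − 2867.2 = 1115.7
b = Sxy/Sxx = 1115.7/630 = 1.770952
a = ȳ − b·x̄ = 51.2 − 1.770952·14 = 26.406667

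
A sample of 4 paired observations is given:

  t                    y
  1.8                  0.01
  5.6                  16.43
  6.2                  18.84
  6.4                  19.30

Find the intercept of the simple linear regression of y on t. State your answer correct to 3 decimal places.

-7.589

n = 4, Σx = 20, Σy = 54.58, Σxy = 332.354, Σx² = 114
Sxx = Σx² − (Σx)²/n = 114 − 100 = 14
Sxy = Σxy − (Σx)(Σy)/n = 332.354 − 272.9 = 59.454
b = Sxy/Sxx = 59.454/14 = 4.246714
a = ȳ − b·x̄ = 13.645 − 4.246714·5 = -7.588571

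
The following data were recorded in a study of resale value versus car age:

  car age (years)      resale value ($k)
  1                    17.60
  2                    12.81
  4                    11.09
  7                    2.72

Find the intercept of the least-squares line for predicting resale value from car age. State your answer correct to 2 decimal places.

19.08

n = 4, Σx = 14, Σy = 44.22, Σxy = 106.62, Σx² = 70
Sxx = Σx² − (Σx)²/n = 70 − 49 = 21
Sxy = Σxy − (Σx)(Σy)/n = 106.62 − 154.77 = -48.15
b = Sxy/Sxx = -48.15/21 = -2.292857
a = ȳ − b·x̄ = 11.055 − (-2.292857)·3.5 = 19.08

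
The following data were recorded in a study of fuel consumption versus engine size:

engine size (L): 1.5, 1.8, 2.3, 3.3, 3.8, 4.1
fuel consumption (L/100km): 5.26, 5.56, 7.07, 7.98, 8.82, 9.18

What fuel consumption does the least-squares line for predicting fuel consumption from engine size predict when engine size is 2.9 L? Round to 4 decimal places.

7.4615

n = 6, Σx = 16.8, Σy = 43.87, Σxy = 131.647, Σx² = 52.92
Sxx = Σx² − (Σx)²/n = 52.92 − 47.04 = 5.88
Sxy = Σxy − (Σx)(Σy)/n = 131.647 − 122.836 = 8.811
b = Sxy/Sxx = 8.811/5.88 = 1.498469
a = ȳ − b·x̄ = 7.311667 − 1.498469·2.8 = 3.115952
ŷ(2.9) = a + b·2.9 = 3.115952 + 1.498469·2.9 = 7.461514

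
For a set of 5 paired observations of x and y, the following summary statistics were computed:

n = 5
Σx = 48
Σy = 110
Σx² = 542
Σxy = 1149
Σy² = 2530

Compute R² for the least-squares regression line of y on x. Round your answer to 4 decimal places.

Sxx = Σx² − (Σx)²/n = 542 − 460.8 = 81.2
Sxy = Σxy − (Σx)(Σy)/n = 1149 − 1056 = 93
Syy = Σy² − (Σy)²/n = 2530 − 2420 = 110
R² = Sxy²/(Sxx·Syy) = (93)²/(81.2·110) = 0.968316

0.9683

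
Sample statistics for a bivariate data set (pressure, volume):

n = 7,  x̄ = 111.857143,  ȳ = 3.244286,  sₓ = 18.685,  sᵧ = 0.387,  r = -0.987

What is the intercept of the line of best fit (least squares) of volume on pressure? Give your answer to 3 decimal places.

b = r · sᵧ/sₓ = -0.987 · 0.387/18.685 = -0.020443
a = ȳ − b·x̄ = 3.244286 − (-0.020443)·111.857143 = 5.530931

5.531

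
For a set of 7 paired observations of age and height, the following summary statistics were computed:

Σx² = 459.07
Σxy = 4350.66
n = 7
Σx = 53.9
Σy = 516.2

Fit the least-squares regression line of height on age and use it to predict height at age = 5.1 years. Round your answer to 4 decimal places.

51.5496

Sxx = Σx² − (Σx)²/n = 459.07 − 415.03 = 44.04
Sxy = Σxy − (Σx)(Σy)/n = 4350.66 − 3974.74 = 375.92
b = Sxy/Sxx = 375.92/44.04 = 8.535876
a = ȳ − b·x̄ = 73.742857 − 8.535876·7.7 = 8.016608
ŷ(5.1) = a + b·5.1 = 8.016608 + 8.535876·5.1 = 51.549578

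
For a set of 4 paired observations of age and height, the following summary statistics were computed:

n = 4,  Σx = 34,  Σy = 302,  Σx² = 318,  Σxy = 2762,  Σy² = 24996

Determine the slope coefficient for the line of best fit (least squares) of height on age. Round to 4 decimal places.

Sxx = Σx² − (Σx)²/n = 318 − 289 = 29
Sxy = Σxy − (Σx)(Σy)/n = 2762 − 2567 = 195
b = Sxy/Sxx = 195/29 = 6.724138

6.7241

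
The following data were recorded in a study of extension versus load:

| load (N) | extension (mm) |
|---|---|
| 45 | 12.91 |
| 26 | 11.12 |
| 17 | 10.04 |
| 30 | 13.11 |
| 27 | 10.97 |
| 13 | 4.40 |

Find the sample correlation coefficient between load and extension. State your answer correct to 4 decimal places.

n = 6, Σx = 158, Σy = 62.55, Σxy = 1787.44, Σx² = 4788, Σy² = 702.6971
Sxx = Σx² − (Σx)²/n = 4788 − 4160.666667 = 627.333333
Sxy = Σxy − (Σx)(Σy)/n = 1787.44 − 1647.15 = 140.29
Syy = Σy² − (Σy)²/n = 702.6971 − 652.08375 = 50.61335
r = Sxy/√(Sxx·Syy) = 140.29/√(31751.441567) = 140.29/178.189342 = 0.787309

0.7873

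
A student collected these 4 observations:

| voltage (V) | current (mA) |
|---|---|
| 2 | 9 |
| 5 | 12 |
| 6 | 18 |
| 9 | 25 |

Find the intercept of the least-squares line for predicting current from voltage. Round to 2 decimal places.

3.02

n = 4, Σx = 22, Σy = 64, Σxy = 411, Σx² = 146
Sxx = Σx² − (Σx)²/n = 146 − 121 = 25
Sxy = Σxy − (Σx)(Σy)/n = 411 − 352 = 59
b = Sxy/Sxx = 59/25 = 2.36
a = ȳ − b·x̄ = 16 − 2.36·5.5 = 3.02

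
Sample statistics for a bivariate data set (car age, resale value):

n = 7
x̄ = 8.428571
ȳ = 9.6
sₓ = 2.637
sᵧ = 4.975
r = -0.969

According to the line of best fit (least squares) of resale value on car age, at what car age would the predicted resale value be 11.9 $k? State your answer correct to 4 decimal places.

b = r · sᵧ/sₓ = -0.969 · 4.975/2.637 = -1.828129
a = ȳ − b·x̄ = 9.6 − (-1.828129)·8.428571 = 25.008511
Set a + b·x = 11.9: x = (11.9 − 25.008511) / (-1.828129) = 7.170454

7.1705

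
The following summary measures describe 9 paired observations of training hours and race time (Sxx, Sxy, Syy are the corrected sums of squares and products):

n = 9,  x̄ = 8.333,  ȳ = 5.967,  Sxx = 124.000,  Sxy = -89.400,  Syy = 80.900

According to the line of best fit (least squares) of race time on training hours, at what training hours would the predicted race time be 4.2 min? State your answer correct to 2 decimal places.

b = Sxy/Sxx = -89.4/124 = -0.720968
a = ȳ − b·x̄ = 5.967 − (-0.720968)·8.333 = 11.974824
Set a + b·x = 4.2: x = (4.2 − 11.974824) / (-0.720968) = 10.783872

10.78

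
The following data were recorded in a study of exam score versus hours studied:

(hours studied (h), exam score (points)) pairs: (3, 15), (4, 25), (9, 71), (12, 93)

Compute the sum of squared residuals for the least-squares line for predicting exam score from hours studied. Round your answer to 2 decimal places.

n = 4, Σx = 28, Σy = 204, Σxy = 1900, Σx² = 250, Σy² = 14540
Sxx = Σx² − (Σx)²/n = 250 − 196 = 54
Sxy = Σxy − (Σx)(Σy)/n = 1900 − 1428 = 472
Syy = Σy² − (Σy)²/n = 14540 − 10404 = 4136
b = Sxy/Sxx = 472/54 = 8.740741
SSE = Syy − b·Sxy = 4136 − 8.740741·472 = 10.370370

10.37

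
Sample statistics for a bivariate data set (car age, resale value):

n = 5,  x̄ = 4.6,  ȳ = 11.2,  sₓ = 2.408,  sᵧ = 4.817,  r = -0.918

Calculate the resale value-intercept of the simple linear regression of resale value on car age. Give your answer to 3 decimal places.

b = r · sᵧ/sₓ = -0.918 · 4.817/2.408 = -1.836381
a = ȳ − b·x̄ = 11.2 − (-1.836381)·4.6 = 19.647354

19.647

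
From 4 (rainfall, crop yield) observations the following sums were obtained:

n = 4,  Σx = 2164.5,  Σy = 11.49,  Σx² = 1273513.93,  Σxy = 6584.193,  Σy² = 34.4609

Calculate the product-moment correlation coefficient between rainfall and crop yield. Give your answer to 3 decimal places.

Sxx = Σx² − (Σx)²/n = 1273513.93 − 1171265.0625 = 102248.8675
Sxy = Σxy − (Σx)(Σy)/n = 6584.193 − 6217.52625 = 366.66675
Syy = Σy² − (Σy)²/n = 34.4609 − 33.005025 = 1.455875
r = Sxy/√(Sxx·Syy) = 366.66675/√(148861.569972) = 366.66675/385.825829 = 0.950343

0.950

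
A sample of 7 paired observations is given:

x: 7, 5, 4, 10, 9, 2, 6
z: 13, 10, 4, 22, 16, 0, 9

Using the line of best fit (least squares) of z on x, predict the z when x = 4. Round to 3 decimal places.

n = 7, Σx = 43, Σy = 74, Σxy = 575, Σx² = 311
Sxx = Σx² − (Σx)²/n = 311 − 264.142857 = 46.857143
Sxy = Σxy − (Σx)(Σy)/n = 575 − 454.571429 = 120.428571
b = Sxy/Sxx = 120.428571/46.857143 = 2.570122
a = ȳ − b·x̄ = 10.571429 − 2.570122·6.142857 = -5.216463
ŷ(4) = a + b·4 = -5.216463 + 2.570122·4 = 5.064024

5.064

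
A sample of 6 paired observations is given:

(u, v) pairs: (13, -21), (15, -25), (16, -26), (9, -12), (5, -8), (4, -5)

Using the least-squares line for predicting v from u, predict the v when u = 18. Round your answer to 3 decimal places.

-29.574

n = 6, Σx = 62, Σy = -97, Σxy = -1232, Σx² = 772
Sxx = Σx² − (Σx)²/n = 772 − 640.666667 = 131.333333
Sxy = Σxy − (Σx)(Σy)/n = -1232 − (-1002.333333) = -229.666667
b = Sxy/Sxx = -229.666667/131.333333 = -1.748731
a = ȳ − b·x̄ = -16.166667 − (-1.748731)·10.333333 = 1.903553
ŷ(18) = a + b·18 = 1.903553 + (-1.748731)·18 = -29.573604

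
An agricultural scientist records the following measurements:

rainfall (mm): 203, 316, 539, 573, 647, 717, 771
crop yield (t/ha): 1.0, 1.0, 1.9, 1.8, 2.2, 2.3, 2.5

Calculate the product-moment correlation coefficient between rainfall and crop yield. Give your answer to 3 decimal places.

n = 7, Σx = 3766, Σy = 12.7, Σxy = 7574.5, Σx² = 2287054, Σy² = 25.23
Sxx = Σx² − (Σx)²/n = 2287054 − 2026108 = 260946
Sxy = Σxy − (Σx)(Σy)/n = 7574.5 − 6832.6 = 741.9
Syy = Σy² − (Σy)²/n = 25.23 − 23.041429 = 2.188571
r = Sxy/√(Sxx·Syy) = 741.9/√(571098.96) = 741.9/755.710897 = 0.981725

0.982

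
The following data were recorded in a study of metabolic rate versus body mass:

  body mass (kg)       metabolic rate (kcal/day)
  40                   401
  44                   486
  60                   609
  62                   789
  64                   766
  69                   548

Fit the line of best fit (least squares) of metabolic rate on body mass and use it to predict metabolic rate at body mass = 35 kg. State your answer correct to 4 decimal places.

n = 6, Σx = 339, Σy = 3599, Σxy = 209718, Σx² = 19837
Sxx = Σx² − (Σx)²/n = 19837 − 19153.5 = 683.5
Sxy = Σxy − (Σx)(Σy)/n = 209718 − 203343.5 = 6374.5
b = Sxy/Sxx = 6374.5/683.5 = 9.326262
a = ȳ − b·x̄ = 599.833333 − 9.326262·56.5 = 72.899537
ŷ(35) = a + b·35 = 72.899537 + 9.326262·35 = 399.318703

399.3187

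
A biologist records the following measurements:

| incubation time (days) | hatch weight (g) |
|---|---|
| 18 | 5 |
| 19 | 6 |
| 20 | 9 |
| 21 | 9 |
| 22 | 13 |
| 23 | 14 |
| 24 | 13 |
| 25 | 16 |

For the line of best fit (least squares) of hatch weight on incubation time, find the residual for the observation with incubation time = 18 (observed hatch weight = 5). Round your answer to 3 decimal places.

-0.167

n = 8, Σx = 172, Σy = 85, Σxy = 1893, Σx² = 3740
Sxx = Σx² − (Σx)²/n = 3740 − 3698 = 42
Sxy = Σxy − (Σx)(Σy)/n = 1893 − 1827.5 = 65.5
b = Sxy/Sxx = 65.5/42 = 1.559524
a = ȳ − b·x̄ = 10.625 − 1.559524·21.5 = -22.904762
ŷ(18) = -22.904762 + 1.559524·18 = 5.166667
residual = y − ŷ = 5 − 5.166667 = -0.166667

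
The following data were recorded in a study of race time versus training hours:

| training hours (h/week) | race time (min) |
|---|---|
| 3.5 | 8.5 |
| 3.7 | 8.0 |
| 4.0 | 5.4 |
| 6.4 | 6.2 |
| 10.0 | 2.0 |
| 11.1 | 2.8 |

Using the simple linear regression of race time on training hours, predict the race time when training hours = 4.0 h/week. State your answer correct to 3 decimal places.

7.239

n = 6, Σx = 38.7, Σy = 32.9, Σxy = 171.71, Σx² = 306.11
Sxx = Σx² − (Σx)²/n = 306.11 − 249.615 = 56.495
Sxy = Σxy − (Σx)(Σy)/n = 171.71 − 212.205 = -40.495
b = Sxy/Sxx = -40.495/56.495 = -0.716789
a = ȳ − b·x̄ = 5.483333 − (-0.716789)·6.45 = 10.106623
ŷ(4.0) = a + b·4.0 = 10.106623 + (-0.716789)·4 = 7.239467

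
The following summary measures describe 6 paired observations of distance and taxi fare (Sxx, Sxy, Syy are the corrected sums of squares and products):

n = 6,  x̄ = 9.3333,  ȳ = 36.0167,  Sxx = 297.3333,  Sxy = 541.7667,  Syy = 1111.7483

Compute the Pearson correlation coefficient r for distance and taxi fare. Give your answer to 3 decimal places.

0.942

r = Sxy/√(Sxx·Syy) = 541.7667/√(330559.790808) = 541.7667/574.943294 = 0.942296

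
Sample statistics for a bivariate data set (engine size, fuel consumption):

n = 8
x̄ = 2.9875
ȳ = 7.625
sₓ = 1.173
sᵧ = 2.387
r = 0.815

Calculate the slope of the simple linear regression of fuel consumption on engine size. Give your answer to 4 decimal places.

1.6585

b = r · sᵧ/sₓ = 0.815 · 2.387/1.173 = 1.658487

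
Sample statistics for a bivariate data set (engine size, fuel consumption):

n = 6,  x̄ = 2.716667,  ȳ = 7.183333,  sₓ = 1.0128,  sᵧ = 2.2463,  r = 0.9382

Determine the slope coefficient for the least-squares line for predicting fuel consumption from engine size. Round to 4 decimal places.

b = r · sᵧ/sₓ = 0.9382 · 2.2463/1.0128 = 2.080844

2.0808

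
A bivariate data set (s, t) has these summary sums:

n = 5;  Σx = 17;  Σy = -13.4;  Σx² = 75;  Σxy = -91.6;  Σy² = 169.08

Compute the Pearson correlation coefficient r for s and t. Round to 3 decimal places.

-0.962

Sxx = Σx² − (Σx)²/n = 75 − 57.8 = 17.2
Sxy = Σxy − (Σx)(Σy)/n = -91.6 − (-45.56) = -46.04
Syy = Σy² − (Σy)²/n = 169.08 − 35.912 = 133.168
r = Sxy/√(Sxx·Syy) = -46.04/√(2290.4896) = -46.04/47.859060 = -0.961991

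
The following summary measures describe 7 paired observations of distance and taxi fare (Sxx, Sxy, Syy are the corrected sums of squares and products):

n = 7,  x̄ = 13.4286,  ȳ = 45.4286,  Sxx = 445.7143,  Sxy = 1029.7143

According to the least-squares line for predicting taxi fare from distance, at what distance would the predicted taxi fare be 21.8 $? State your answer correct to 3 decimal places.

3.201

b = Sxy/Sxx = 1029.7143/445.7143 = 2.310256
a = ȳ − b·x̄ = 45.4286 − 2.310256·13.4286 = 14.405091
Set a + b·x = 21.8: x = (21.8 − 14.405091) / 2.310256 = 3.200904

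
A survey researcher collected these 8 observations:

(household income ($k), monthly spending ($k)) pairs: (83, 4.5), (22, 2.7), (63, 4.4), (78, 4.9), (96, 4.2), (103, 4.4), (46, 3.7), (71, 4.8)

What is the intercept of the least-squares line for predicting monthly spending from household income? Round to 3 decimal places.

n = 8, Σx = 562, Σy = 33.6, Σxy = 2459.7, Σx² = 44408
Sxx = Σx² − (Σx)²/n = 44408 − 39480.5 = 4927.5
Sxy = Σxy − (Σx)(Σy)/n = 2459.7 − 2360.4 = 99.3
b = Sxy/Sxx = 99.3/4927.5 = 0.020152
a = ȳ − b·x̄ = 4.2 − 0.020152·70.25 = 2.784307

2.784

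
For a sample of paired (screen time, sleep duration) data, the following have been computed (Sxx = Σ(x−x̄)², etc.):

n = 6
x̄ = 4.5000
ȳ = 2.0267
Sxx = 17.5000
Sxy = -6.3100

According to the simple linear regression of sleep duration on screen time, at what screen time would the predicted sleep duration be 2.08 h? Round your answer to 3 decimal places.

4.352

b = Sxy/Sxx = -6.31/17.5 = -0.360571
a = ȳ − b·x̄ = 2.0267 − (-0.360571)·4.5 = 3.649271
Set a + b·x = 2.08: x = (2.08 − 3.649271) / (-0.360571) = 4.352179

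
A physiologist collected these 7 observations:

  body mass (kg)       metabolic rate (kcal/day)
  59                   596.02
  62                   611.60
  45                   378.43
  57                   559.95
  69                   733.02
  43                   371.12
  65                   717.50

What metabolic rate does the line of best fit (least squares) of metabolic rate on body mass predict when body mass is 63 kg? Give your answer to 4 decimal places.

n = 7, Σx = 400, Σy = 3967.64, Σxy = 235204.92, Σx² = 23434
Sxx = Σx² − (Σx)²/n = 23434 − 22857.142857 = 576.857143
Sxy = Σxy − (Σx)(Σy)/n = 235204.92 − 226722.285714 = 8482.634286
b = Sxy/Sxx = 8482.634286/576.857143 = 14.704913
a = ȳ − b·x̄ = 566.805714 − 14.704913·57.142857 = -273.475047
ŷ(63) = a + b·63 = -273.475047 + 14.704913·63 = 652.934492

652.9345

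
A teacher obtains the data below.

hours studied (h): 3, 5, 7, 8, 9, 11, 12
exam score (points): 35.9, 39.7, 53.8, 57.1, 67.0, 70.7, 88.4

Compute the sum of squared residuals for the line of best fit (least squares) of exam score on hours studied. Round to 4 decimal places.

110.8973

n = 7, Σx = 55, Σy = 412.6, Σxy = 3581.1, Σx² = 493, Σy² = 26321.8
Sxx = Σx² − (Σx)²/n = 493 − 432.142857 = 60.857143
Sxy = Σxy − (Σx)(Σy)/n = 3581.1 − 3241.857143 = 339.242857
Syy = Σy² − (Σy)²/n = 26321.8 − 24319.822857 = 2001.977143
b = Sxy/Sxx = 339.242857/60.857143 = 5.574413
SSE = Syy − b·Sxy = 2001.977143 − 5.574413·339.242857 = 110.897300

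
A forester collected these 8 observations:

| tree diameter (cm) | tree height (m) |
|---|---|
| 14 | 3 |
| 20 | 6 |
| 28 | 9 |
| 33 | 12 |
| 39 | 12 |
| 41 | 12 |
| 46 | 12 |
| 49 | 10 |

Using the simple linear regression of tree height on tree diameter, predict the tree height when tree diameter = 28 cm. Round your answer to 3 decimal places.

n = 8, Σx = 270, Σy = 76, Σxy = 2812, Σx² = 10188
Sxx = Σx² − (Σx)²/n = 10188 − 9112.5 = 1075.5
Sxy = Σxy − (Σx)(Σy)/n = 2812 − 2565 = 247
b = Sxy/Sxx = 247/1075.5 = 0.229661
a = ȳ − b·x̄ = 9.5 − 0.229661·33.75 = 1.748954
ŷ(28) = a + b·28 = 1.748954 + 0.229661·28 = 8.179451

8.179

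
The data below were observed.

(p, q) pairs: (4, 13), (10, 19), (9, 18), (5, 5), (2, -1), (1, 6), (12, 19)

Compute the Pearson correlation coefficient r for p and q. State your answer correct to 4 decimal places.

n = 7, Σx = 43, Σy = 79, Σxy = 661, Σx² = 371, Σy² = 1277
Sxx = Σx² − (Σx)²/n = 371 − 264.142857 = 106.857143
Sxy = Σxy − (Σx)(Σy)/n = 661 − 485.285714 = 175.714286
Syy = Σy² − (Σy)²/n = 1277 − 891.571429 = 385.428571
r = Sxy/√(Sxx·Syy) = 175.714286/√(41185.795918) = 175.714286/202.942839 = 0.865831

0.8658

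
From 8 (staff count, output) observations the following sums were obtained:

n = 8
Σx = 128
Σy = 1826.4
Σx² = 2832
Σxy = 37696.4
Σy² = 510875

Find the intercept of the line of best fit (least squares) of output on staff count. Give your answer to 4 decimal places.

Sxx = Σx² − (Σx)²/n = 2832 − 2048 = 784
Sxy = Σxy − (Σx)(Σy)/n = 37696.4 − 29222.4 = 8474
b = Sxy/Sxx = 8474/784 = 10.808673
a = ȳ − b·x̄ = 228.3 − 10.808673·16 = 55.361224

55.3612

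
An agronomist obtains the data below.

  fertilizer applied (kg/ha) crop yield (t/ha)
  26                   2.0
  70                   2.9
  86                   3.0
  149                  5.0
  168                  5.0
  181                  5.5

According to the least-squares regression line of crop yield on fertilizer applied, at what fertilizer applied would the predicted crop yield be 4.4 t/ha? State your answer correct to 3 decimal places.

134.954

n = 6, Σx = 680, Σy = 23.4, Σxy = 3093.5, Σx² = 96158
Sxx = Σx² − (Σx)²/n = 96158 − 77066.666667 = 19091.333333
Sxy = Σxy − (Σx)(Σy)/n = 3093.5 − 2652 = 441.5
b = Sxy/Sxx = 441.5/19091.333333 = 0.023126
a = ȳ − b·x̄ = 3.9 − 0.023126·113.333333 = 1.279090
Set a + b·x = 4.4: x = (4.4 − 1.279090) / 0.023126 = 134.954322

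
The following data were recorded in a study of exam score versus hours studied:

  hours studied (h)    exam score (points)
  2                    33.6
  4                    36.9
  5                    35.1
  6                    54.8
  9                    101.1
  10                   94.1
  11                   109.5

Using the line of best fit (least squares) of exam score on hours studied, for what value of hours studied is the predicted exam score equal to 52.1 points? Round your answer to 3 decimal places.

n = 7, Σx = 47, Σy = 465.1, Σxy = 3774.5, Σx² = 383
Sxx = Σx² − (Σx)²/n = 383 − 315.571429 = 67.428571
Sxy = Σxy − (Σx)(Σy)/n = 3774.5 − 3122.814286 = 651.685714
b = Sxy/Sxx = 651.685714/67.428571 = 9.664831
a = ȳ − b·x̄ = 66.442857 − 9.664831·6.714286 = 1.550424
Set a + b·x = 52.1: x = (52.1 − 1.550424) / 9.664831 = 5.230260

5.230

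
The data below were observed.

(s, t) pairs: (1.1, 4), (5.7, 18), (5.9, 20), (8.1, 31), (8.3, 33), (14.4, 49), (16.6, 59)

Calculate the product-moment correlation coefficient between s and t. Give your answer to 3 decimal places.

0.993

n = 7, Σx = 60.1, Σy = 214, Σxy = 2435, Σx² = 685.93, Σy² = 8672
Sxx = Σx² − (Σx)²/n = 685.93 − 516.001429 = 169.928571
Sxy = Σxy − (Σx)(Σy)/n = 2435 − 1837.342857 = 597.657143
Syy = Σy² − (Σy)²/n = 8672 − 6542.285714 = 2129.714286
r = Sxy/√(Sxx·Syy) = 597.657143/√(361899.306122) = 597.657143/601.580673 = 0.993478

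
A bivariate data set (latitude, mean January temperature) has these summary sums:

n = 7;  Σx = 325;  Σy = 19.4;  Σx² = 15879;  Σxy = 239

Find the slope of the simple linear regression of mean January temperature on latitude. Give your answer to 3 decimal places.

Sxx = Σx² − (Σx)²/n = 15879 − 15089.285714 = 789.714286
Sxy = Σxy − (Σx)(Σy)/n = 239 − 900.714286 = -661.714286
b = Sxy/Sxx = -661.714286/789.714286 = -0.837916

-0.838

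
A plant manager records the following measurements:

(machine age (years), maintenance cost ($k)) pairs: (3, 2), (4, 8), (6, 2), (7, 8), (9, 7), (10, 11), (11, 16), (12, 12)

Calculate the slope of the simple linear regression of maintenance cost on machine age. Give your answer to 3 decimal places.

1.159

n = 8, Σx = 62, Σy = 66, Σxy = 599, Σx² = 556
Sxx = Σx² − (Σx)²/n = 556 − 480.5 = 75.5
Sxy = Σxy − (Σx)(Σy)/n = 599 − 511.5 = 87.5
b = Sxy/Sxx = 87.5/75.5 = 1.158940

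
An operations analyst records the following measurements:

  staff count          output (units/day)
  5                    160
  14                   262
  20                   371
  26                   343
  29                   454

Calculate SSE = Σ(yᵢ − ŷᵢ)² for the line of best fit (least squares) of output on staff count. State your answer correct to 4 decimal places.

5136.7961

n = 5, Σx = 94, Σy = 1590, Σxy = 33972, Σx² = 2138, Σy² = 555650
Sxx = Σx² − (Σx)²/n = 2138 − 1767.2 = 370.8
Sxy = Σxy − (Σx)(Σy)/n = 33972 − 29892 = 4080
Syy = Σy² − (Σy)²/n = 555650 − 505620 = 50030
b = Sxy/Sxx = 4080/370.8 = 11.003236
SSE = Syy − b·Sxy = 50030 − 11.003236·4080 = 5136.796117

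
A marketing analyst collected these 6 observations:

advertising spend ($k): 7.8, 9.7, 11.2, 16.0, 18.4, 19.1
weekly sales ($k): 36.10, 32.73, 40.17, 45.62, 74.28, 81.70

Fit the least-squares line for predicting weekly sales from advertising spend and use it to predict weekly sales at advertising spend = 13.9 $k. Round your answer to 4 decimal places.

n = 6, Σx = 82.2, Σy = 310.6, Σxy = 4706.107, Σx² = 1239.74
Sxx = Σx² − (Σx)²/n = 1239.74 − 1126.14 = 113.6
Sxy = Σxy − (Σx)(Σy)/n = 4706.107 − 4255.22 = 450.887
b = Sxy/Sxx = 450.887/113.6 = 3.969076
a = ȳ − b·x̄ = 51.766667 − 3.969076·13.7 = -2.609670
ŷ(13.9) = a + b·13.9 = -2.609670 + 3.969076·13.9 = 52.560482

52.5605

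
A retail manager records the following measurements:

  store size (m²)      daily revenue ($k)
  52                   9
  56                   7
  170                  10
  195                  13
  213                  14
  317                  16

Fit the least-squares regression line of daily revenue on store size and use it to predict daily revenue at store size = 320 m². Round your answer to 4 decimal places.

16.3425

n = 6, Σx = 1003, Σy = 69, Σxy = 13149, Σx² = 218623
Sxx = Σx² − (Σx)²/n = 218623 − 167668.166667 = 50954.833333
Sxy = Σxy − (Σx)(Σy)/n = 13149 − 11534.5 = 1614.5
b = Sxy/Sxx = 1614.5/50954.833333 = 0.031685
a = ȳ − b·x̄ = 11.5 − 0.031685·167.166667 = 6.203337
ŷ(320) = a + b·320 = 6.203337 + 0.031685·320 = 16.342512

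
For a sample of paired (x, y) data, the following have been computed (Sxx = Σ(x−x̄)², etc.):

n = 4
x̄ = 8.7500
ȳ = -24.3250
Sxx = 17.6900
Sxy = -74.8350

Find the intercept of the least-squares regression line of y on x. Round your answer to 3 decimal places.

12.691

b = Sxy/Sxx = -74.835/17.69 = -4.230356
a = ȳ − b·x̄ = -24.325 − (-4.230356)·8.75 = 12.690616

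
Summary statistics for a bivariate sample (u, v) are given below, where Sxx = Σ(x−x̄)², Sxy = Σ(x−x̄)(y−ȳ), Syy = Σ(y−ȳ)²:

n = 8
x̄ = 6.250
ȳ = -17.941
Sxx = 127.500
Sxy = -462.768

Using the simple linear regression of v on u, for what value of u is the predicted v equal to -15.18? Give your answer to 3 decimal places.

5.489

b = Sxy/Sxx = -462.768/127.5 = -3.629553
a = ȳ − b·x̄ = -17.941 − (-3.629553)·6.25 = 4.743706
Set a + b·x = -15.18: x = (-15.18 − 4.743706) / (-3.629553) = 5.489300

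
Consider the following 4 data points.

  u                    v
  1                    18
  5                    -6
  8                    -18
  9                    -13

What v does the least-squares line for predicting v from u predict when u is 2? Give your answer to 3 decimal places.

n = 4, Σx = 23, Σy = -19, Σxy = -273, Σx² = 171
Sxx = Σx² − (Σx)²/n = 171 − 132.25 = 38.75
Sxy = Σxy − (Σx)(Σy)/n = -273 − (-109.25) = -163.75
b = Sxy/Sxx = -163.75/38.75 = -4.225806
a = ȳ − b·x̄ = -4.75 − (-4.225806)·5.75 = 19.548387
ŷ(2) = a + b·2 = 19.548387 + (-4.225806)·2 = 11.096774

11.097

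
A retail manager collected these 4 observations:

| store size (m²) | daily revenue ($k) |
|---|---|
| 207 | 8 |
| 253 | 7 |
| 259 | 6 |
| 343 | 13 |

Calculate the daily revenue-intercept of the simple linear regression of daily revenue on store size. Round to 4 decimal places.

-2.8900

n = 4, Σx = 1062, Σy = 34, Σxy = 9440, Σx² = 291588
Sxx = Σx² − (Σx)²/n = 291588 − 281961 = 9627
Sxy = Σxy − (Σx)(Σy)/n = 9440 − 9027 = 413
b = Sxy/Sxx = 413/9627 = 0.042900
a = ȳ − b·x̄ = 8.5 − 0.042900·265.5 = -2.889997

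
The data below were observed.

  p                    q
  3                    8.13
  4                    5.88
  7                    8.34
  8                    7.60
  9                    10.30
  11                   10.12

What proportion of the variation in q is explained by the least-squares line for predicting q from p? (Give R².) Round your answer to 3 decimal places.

n = 6, Σx = 42, Σy = 50.37, Σxy = 371.11, Σx² = 340, Σy² = 436.4913
Sxx = Σx² − (Σx)²/n = 340 − 294 = 46
Sxy = Σxy − (Σx)(Σy)/n = 371.11 − 352.59 = 18.52
Syy = Σy² − (Σy)²/n = 436.4913 − 422.85615 = 13.63515
R² = Sxy²/(Sxx·Syy) = (18.52)²/(46·13.63515) = 0.546845

0.547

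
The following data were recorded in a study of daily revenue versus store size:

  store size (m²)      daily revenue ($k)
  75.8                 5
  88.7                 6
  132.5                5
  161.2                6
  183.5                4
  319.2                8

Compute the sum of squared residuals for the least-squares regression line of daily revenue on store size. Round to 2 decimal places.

5.55

n = 6, Σx = 960.9, Σy = 34, Σxy = 5828.5, Σx² = 192715.91, Σy² = 202
Sxx = Σx² − (Σx)²/n = 192715.91 − 153888.135 = 38827.775
Sxy = Σxy − (Σx)(Σy)/n = 5828.5 − 5445.1 = 383.4
Syy = Σy² − (Σy)²/n = 202 − 192.666667 = 9.333333
b = Sxy/Sxx = 383.4/38827.775 = 0.009874
SSE = Syy − b·Sxy = 9.333333 − 0.009874·383.4 = 5.547498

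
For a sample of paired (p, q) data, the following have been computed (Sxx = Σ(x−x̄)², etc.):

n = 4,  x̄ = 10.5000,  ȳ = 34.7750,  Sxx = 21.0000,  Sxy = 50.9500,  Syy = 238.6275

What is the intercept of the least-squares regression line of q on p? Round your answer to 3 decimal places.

b = Sxy/Sxx = 50.95/21 = 2.426190
a = ȳ − b·x̄ = 34.775 − 2.426190·10.5 = 9.3

9.300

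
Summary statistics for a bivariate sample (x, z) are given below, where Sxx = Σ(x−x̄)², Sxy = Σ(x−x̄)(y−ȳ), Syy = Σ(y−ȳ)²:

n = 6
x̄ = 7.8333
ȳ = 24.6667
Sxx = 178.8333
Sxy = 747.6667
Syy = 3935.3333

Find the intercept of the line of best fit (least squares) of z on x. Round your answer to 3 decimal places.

-8.083

b = Sxy/Sxx = 747.6667/178.8333 = 4.180802
a = ȳ − b·x̄ = 24.6667 − 4.180802·7.8333 = -8.082780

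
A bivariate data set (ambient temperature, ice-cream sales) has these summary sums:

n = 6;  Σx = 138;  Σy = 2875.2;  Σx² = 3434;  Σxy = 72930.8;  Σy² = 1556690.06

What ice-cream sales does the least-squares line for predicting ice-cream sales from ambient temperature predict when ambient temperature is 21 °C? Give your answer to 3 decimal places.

Sxx = Σx² − (Σx)²/n = 3434 − 3174 = 260
Sxy = Σxy − (Σx)(Σy)/n = 72930.8 − 66129.6 = 6801.2
b = Sxy/Sxx = 6801.2/260 = 26.158462
a = ȳ − b·x̄ = 479.2 − 26.158462·23 = -122.444615
ŷ(21) = a + b·21 = -122.444615 + 26.158462·21 = 426.883077

426.883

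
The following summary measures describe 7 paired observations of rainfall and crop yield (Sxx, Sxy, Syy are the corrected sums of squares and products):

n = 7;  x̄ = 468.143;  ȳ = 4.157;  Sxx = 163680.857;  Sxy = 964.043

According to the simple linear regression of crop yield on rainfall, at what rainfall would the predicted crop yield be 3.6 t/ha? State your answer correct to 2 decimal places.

373.57

b = Sxy/Sxx = 964.043/163680.857 = 0.005890
a = ȳ − b·x̄ = 4.157 − 0.005890·468.143 = 1.399744
Set a + b·x = 3.6: x = (3.6 − 1.399744) / 0.005890 = 373.572283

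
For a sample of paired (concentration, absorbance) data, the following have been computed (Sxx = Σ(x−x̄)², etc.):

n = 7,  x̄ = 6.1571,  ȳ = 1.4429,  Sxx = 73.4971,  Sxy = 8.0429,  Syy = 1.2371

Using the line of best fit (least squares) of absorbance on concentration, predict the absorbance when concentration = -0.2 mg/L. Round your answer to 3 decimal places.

0.747

b = Sxy/Sxx = 8.0429/73.4971 = 0.109432
a = ȳ − b·x̄ = 1.4429 − 0.109432·6.1571 = 0.769119
ŷ(-0.2) = a + b·-0.2 = 0.769119 + 0.109432·(-0.2) = 0.747233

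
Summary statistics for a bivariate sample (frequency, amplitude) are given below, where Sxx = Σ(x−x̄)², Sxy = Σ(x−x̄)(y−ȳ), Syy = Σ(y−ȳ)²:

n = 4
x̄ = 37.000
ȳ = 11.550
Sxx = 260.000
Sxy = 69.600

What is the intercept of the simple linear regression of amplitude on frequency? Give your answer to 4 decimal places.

b = Sxy/Sxx = 69.6/260 = 0.267692
a = ȳ − b·x̄ = 11.55 − 0.267692·37 = 1.645385

1.6454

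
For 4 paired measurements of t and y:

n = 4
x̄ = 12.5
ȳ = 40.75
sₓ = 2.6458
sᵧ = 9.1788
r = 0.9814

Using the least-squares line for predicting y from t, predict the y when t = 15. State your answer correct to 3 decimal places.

49.262

b = r · sᵧ/sₓ = 0.9814 · 9.1788/2.6458 = 3.404669
a = ȳ − b·x̄ = 40.75 − 3.404669·12.5 = -1.808368
ŷ(15) = a + b·15 = -1.808368 + 3.404669·15 = 49.261674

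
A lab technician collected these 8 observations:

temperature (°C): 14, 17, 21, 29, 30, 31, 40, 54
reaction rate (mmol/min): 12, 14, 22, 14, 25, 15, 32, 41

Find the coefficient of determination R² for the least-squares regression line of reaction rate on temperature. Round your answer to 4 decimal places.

0.7626

n = 8, Σx = 236, Σy = 175, Σxy = 5983, Σx² = 8144, Σy² = 4575
Sxx = Σx² − (Σx)²/n = 8144 − 6962 = 1182
Sxy = Σxy − (Σx)(Σy)/n = 5983 − 5162.5 = 820.5
Syy = Σy² − (Σy)²/n = 4575 − 3828.125 = 746.875
R² = Sxy²/(Sxx·Syy) = (820.5)²/(1182·746.875) = 0.762591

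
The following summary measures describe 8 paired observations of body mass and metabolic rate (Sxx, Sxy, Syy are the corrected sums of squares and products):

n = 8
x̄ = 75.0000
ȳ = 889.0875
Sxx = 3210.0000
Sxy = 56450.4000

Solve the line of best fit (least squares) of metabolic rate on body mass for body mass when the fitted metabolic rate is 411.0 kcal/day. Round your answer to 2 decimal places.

47.81

b = Sxy/Sxx = 56450.4/3210 = 17.585794
a = ȳ − b·x̄ = 889.0875 − 17.585794·75 = -429.847079
Set a + b·x = 411.0: x = (411.0 − (-429.847079)) / 17.585794 = 47.813995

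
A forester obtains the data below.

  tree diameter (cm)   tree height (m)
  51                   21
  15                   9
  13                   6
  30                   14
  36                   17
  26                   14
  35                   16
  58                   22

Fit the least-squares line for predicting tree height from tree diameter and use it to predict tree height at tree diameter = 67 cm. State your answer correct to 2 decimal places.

n = 8, Σx = 264, Σy = 119, Σxy = 4516, Σx² = 10456
Sxx = Σx² − (Σx)²/n = 10456 − 8712 = 1744
Sxy = Σxy − (Σx)(Σy)/n = 4516 − 3927 = 589
b = Sxy/Sxx = 589/1744 = 0.337729
a = ȳ − b·x̄ = 14.875 − 0.337729·33 = 3.729931
ŷ(67) = a + b·67 = 3.729931 + 0.337729·67 = 26.357798

26.36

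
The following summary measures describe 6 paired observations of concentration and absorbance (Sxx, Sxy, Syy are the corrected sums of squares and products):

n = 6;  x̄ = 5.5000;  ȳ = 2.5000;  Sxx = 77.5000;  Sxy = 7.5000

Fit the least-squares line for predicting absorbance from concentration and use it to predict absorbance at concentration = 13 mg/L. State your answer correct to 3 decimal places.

3.226

b = Sxy/Sxx = 7.5/77.5 = 0.096774
a = ȳ − b·x̄ = 2.5 − 0.096774·5.5 = 1.967742
ŷ(13) = a + b·13 = 1.967742 + 0.096774·13 = 3.225806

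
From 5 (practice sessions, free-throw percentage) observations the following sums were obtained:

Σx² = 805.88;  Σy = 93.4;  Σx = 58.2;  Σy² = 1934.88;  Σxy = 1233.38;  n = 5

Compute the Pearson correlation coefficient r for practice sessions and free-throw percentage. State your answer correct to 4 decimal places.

0.9355

Sxx = Σx² − (Σx)²/n = 805.88 − 677.448 = 128.432
Sxy = Σxy − (Σx)(Σy)/n = 1233.38 − 1087.176 = 146.204
Syy = Σy² − (Σy)²/n = 1934.88 − 1744.712 = 190.168
r = Sxy/√(Sxx·Syy) = 146.204/√(24423.656576) = 146.204/156.280698 = 0.935522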